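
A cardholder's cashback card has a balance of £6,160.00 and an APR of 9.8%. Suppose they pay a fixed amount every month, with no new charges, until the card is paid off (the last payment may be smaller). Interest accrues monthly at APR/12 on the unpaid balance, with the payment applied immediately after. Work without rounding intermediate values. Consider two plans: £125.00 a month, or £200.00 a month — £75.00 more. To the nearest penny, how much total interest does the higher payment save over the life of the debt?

Monthly rate r = 9.8%/12 = 0.816667% = 0.00816667.
At £125.00/mo: n = ⌈−ln(1 − rB₀/P)/ln(1+r)⌉ = 64 payments (last £38.72); total interest = total paid − £6,160.00 = £1,753.72.
At £200.00/mo: 36 payments (last £124.52); total interest £964.52.
Interest saved = £1,753.72 − £964.52 = £789.20.

£789.20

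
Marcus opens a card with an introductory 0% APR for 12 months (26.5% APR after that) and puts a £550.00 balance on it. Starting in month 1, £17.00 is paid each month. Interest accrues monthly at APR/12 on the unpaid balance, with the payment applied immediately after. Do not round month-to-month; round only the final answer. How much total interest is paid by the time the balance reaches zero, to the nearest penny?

Promo months 1–12 at r₀ = 0%/12 = 0; months 13+ at r₁ = 26.5%/12 = 0.0220833.
After month 12 (no interest yet): B = £550.00 − 12·£17.00 = £346.00.
Then at r₁ with £17.00/mo: n₂ = −ln(1 − r₁·B/P)/ln(1+r₁) ≈ 27.32 → 28 more payments.
Total paid = 39·£17.00 + £5.56 = £668.56; interest = £668.56 − £550.00 = £118.56.

£118.56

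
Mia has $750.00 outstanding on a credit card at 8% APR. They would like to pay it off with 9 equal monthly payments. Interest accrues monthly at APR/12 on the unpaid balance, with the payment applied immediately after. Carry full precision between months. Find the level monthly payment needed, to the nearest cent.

Monthly rate r = 8%/12 = 0.666667% = 0.00666667.
Level-payment amortization: P = B₀·r / (1 − (1+r)^(−n)) = 750.00·0.00666667 / (1 − 1.00667^(−9)).
Denominator 1 − (1+r)^(−9) = 0.0580479278.
P = 5 / 0.0580479278 ≈ 86.14.

$86.14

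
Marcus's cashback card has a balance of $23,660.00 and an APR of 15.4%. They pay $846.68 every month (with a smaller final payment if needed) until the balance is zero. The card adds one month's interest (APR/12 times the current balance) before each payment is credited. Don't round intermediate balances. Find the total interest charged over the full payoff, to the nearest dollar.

$5,830

Monthly rate r = 15.4%/12 = 1.28333% = 0.0128333.
Payoff takes n = ⌈−ln(1 − rB₀/P)/ln(1+r)⌉ = ⌈34.829⌉ = 35 payments; the last is $703.01.
Total paid = 34·$846.68 + $703.01 = $29,490.13.
Total interest = total paid − principal = $29,490.13 − $23,660.00 = $5,830.13.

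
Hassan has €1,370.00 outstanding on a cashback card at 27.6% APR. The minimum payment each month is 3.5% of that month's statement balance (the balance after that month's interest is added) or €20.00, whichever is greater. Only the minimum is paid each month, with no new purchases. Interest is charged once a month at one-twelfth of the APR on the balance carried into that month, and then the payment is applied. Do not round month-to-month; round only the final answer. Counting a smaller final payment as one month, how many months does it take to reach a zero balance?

Monthly rate r = 27.6%/12 = 2.3% = 0.023.
While 3.5% of the post-interest balance exceeds €20.00, each month B ← (B·(1+r))·(1 − 0.035), i.e. B shrinks by the factor (1+r)·0.965 = 0.98719.
This holds for months 1–70. Entering month 71 the balance is €555.81; 3.5% of the post-interest balance is now below €20.00, so the flat €20.00 minimum applies from here.
From month 71 a fixed €20.00 at rate r clears €555.81 in 45 more payments. Total: 70 + 45 = 115 months.

115 months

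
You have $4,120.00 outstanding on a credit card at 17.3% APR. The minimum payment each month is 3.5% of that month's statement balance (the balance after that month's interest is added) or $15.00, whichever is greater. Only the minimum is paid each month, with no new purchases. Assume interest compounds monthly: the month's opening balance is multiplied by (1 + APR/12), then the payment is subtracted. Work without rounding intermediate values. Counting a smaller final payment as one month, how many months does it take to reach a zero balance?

Monthly rate r = 17.3%/12 = 1.44167% = 0.0144167.
While 3.5% of the post-interest balance exceeds $15.00, each month B ← (B·(1+r))·(1 − 0.035), i.e. B shrinks by the factor (1+r)·0.965 = 0.97891.
This holds for months 1–107. Entering month 108 the balance is $421.18; 3.5% of the post-interest balance is now below $15.00, so the flat $15.00 minimum applies from here.
From month 108 a fixed $15.00 at rate r clears $421.18 in 37 more payments. Total: 107 + 37 = 144 months.

144 months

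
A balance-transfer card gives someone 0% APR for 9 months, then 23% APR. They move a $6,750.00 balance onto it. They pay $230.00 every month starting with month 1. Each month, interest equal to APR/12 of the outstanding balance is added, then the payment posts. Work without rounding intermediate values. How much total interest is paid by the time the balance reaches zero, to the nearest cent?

Promo months 1–9 at r₀ = 0%/12 = 0; months 10+ at r₁ = 23%/12 = 0.0191667.
After month 9 (no interest yet): B = $6,750.00 − 9·$230.00 = $4,680.00.
Then at r₁ with $230.00/mo: n₂ = −ln(1 − r₁·B/P)/ln(1+r₁) ≈ 26.04 → 27 more payments.
Total paid = 35·$230.00 + $8.30 = $8,058.30; interest = $8,058.30 − $6,750.00 = $1,308.30.

$1,308.30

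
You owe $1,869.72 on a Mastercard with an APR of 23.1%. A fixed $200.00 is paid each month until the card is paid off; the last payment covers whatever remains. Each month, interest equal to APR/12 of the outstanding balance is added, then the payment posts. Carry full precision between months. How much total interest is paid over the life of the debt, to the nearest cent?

$211.85

Monthly rate r = 23.1%/12 = 1.925% = 0.01925.
Payoff takes n = ⌈−ln(1 − rB₀/P)/ln(1+r)⌉ = ⌈10.406⌉ = 11 payments; the last is $81.57.
Total paid = 10·$200.00 + $81.57 = $2,081.57.
Total interest = total paid − principal = $2,081.57 − $1,869.72 = $211.85.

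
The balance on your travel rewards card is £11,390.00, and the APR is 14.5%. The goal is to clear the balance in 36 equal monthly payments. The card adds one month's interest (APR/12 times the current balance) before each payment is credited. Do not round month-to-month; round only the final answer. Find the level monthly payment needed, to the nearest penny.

£392.05

Monthly rate r = 14.5%/12 = 1.20833% = 0.0120833.
Level-payment amortization: P = B₀·r / (1 − (1+r)^(−n)) = 11390.00·0.0120833 / (1 − 1.01208^(−36)).
Denominator 1 − (1+r)^(−36) = 0.351045619.
P = 137.629 / 0.351045619 ≈ 392.05.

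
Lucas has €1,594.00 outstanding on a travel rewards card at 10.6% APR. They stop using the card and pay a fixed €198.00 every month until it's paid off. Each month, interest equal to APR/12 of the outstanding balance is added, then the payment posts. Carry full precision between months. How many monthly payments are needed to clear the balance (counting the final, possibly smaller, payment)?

9 payments

Monthly rate r = 10.6%/12 = 0.883333% = 0.00883333.
Recurrence: B ← B·(1+r) − €198.00.
Month 1: interest €14.08; balance after payment €1,410.08.
Month 2: interest €12.46; balance after payment €1,224.54.
Closed form: n = −ln(1 − rB₀/P)/ln(1+r) = −ln(0.92889)/ln(1.00883) ≈ 8.388, so the balance reaches zero during payment 9.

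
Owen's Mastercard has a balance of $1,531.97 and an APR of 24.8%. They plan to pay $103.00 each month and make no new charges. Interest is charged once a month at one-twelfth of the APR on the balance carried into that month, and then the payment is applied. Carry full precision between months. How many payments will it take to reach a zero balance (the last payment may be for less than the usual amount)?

18 payments

Monthly rate r = 24.8%/12 = 2.06667% = 0.0206667.
Recurrence: B ← B·(1+r) − $103.00.
Month 1: interest $31.66; balance after payment $1,460.63.
Month 2: interest $30.19; balance after payment $1,387.82.
Closed form: n = −ln(1 − rB₀/P)/ln(1+r) = −ln(0.69261)/ln(1.02067) ≈ 17.955, so the balance reaches zero during payment 18.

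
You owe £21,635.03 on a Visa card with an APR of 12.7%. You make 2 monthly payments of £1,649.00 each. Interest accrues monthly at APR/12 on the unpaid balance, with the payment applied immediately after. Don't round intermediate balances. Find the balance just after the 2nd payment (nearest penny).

£18,779.94

Monthly rate r = 12.7%/12 = 1.05833% = 0.0105833.
Each month: B ← B·(1+r) − £1,649.00.
Month 1: interest £228.97; balance after payment £20,215.00.
Month 2: interest £213.94; balance after payment £18,779.94.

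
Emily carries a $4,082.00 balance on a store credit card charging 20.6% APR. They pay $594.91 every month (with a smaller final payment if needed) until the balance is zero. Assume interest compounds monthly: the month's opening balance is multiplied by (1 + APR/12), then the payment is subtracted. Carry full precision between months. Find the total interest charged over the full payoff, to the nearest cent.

$299.47

Monthly rate r = 20.6%/12 = 1.71667% = 0.0171667.
Payoff takes n = ⌈−ln(1 − rB₀/P)/ln(1+r)⌉ = ⌈7.363⌉ = 8 payments; the last is $217.10.
Total paid = 7·$594.91 + $217.10 = $4,381.47.
Total interest = total paid − principal = $4,381.47 − $4,082.00 = $299.47.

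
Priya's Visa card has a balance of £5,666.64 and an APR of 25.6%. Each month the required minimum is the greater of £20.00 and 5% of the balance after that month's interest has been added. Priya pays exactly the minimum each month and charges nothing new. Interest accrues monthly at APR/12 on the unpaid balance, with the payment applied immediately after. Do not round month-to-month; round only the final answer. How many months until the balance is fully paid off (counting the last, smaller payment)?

115 months

Monthly rate r = 25.6%/12 = 2.13333% = 0.0213333.
While 5% of the post-interest balance exceeds £20.00, each month B ← (B·(1+r))·(1 − 0.05), i.e. B shrinks by the factor (1+r)·0.95 = 0.97027.
This holds for months 1–89. Entering month 90 the balance is £386.04; 5% of the post-interest balance is now below £20.00, so the flat £20.00 minimum applies from here.
From month 90 a fixed £20.00 at rate r clears £386.04 in 26 more payments. Total: 89 + 26 = 115 months.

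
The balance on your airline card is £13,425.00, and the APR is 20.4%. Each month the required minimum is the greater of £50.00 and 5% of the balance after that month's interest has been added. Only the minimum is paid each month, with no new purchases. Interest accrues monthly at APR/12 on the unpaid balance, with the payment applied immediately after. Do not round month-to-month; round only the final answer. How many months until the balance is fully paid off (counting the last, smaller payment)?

101 months

Monthly rate r = 20.4%/12 = 1.7% = 0.017.
While 5% of the post-interest balance exceeds £50.00, each month B ← (B·(1+r))·(1 − 0.05), i.e. B shrinks by the factor (1+r)·0.95 = 0.96615.
This holds for months 1–76. Entering month 77 the balance is £980.17; 5% of the post-interest balance is now below £50.00, so the flat £50.00 minimum applies from here.
From month 77 a fixed £50.00 at rate r clears £980.17 in 25 more payments. Total: 76 + 25 = 101 months.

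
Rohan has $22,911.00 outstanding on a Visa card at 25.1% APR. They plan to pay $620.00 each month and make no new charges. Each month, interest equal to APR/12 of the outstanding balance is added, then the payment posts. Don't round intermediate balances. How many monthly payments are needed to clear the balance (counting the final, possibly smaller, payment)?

72 payments

Monthly rate r = 25.1%/12 = 2.09167% = 0.0209167.
Recurrence: B ← B·(1+r) − $620.00.
Month 1: interest $479.22; balance after payment $22,770.22.
Month 2: interest $476.28; balance after payment $22,626.50.
Closed form: n = −ln(1 − rB₀/P)/ln(1+r) = −ln(0.22706)/ln(1.02092) ≈ 71.617, so the balance reaches zero during payment 72.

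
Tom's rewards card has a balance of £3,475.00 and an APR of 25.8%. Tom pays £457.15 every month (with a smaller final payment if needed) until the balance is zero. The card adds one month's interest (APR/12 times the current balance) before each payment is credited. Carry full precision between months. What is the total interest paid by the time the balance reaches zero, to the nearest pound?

£361

Monthly rate r = 25.8%/12 = 2.15% = 0.0215.
Payoff takes n = ⌈−ln(1 − rB₀/P)/ln(1+r)⌉ = ⌈8.389⌉ = 9 payments; the last is £178.87.
Total paid = 8·£457.15 + £178.87 = £3,836.07.
Total interest = total paid − principal = £3,836.07 − £3,475.00 = £361.07.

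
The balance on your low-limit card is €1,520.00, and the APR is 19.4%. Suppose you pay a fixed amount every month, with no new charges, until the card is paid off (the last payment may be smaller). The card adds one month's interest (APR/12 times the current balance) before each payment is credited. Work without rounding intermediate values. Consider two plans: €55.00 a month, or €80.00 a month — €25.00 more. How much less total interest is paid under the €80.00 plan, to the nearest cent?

€199.72

Monthly rate r = 19.4%/12 = 1.61667% = 0.0161667.
At €55.00/mo: n = ⌈−ln(1 − rB₀/P)/ln(1+r)⌉ = 37 payments (last €50.34); total interest = total paid − €1,520.00 = €510.34.
At €80.00/mo: 23 payments (last €70.62); total interest €310.62.
Interest saved = €510.34 − €310.62 = €199.72.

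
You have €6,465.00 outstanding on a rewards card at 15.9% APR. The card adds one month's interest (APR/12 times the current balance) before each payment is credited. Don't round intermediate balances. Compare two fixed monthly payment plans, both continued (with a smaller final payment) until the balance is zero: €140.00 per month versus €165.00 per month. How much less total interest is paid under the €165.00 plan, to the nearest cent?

€887.21

Monthly rate r = 15.9%/12 = 1.325% = 0.01325.
At €140.00/mo: n = ⌈−ln(1 − rB₀/P)/ln(1+r)⌉ = 72 payments (last €125.94); total interest = total paid − €6,465.00 = €3,600.94.
At €165.00/mo: 56 payments (last €103.73); total interest €2,713.73.
Interest saved = €3,600.94 − €2,713.73 = €887.21.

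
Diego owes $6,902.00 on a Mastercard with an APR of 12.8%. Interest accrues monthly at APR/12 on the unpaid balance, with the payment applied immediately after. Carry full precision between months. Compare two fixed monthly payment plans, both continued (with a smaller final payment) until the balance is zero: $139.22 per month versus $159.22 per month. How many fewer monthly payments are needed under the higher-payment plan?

12 fewer payments

Monthly rate r = 12.8%/12 = 1.06667% = 0.0106667.
At $139.22/mo: n = ⌈−ln(1 − rB₀/P)/ln(1+r)⌉ = 71 payments (last $128.48); total interest = total paid − $6,902.00 = $2,971.88.
At $159.22/mo: 59 payments (last $78.65); total interest $2,411.41.
Payments saved = 71 − 59 = 12.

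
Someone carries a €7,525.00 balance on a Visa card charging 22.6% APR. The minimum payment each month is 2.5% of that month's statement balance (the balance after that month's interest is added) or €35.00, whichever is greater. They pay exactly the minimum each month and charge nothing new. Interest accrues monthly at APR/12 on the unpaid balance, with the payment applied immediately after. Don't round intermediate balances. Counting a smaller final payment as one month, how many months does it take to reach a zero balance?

Monthly rate r = 22.6%/12 = 1.88333% = 0.0188333.
While 2.5% of the post-interest balance exceeds €35.00, each month B ← (B·(1+r))·(1 − 0.025), i.e. B shrinks by the factor (1+r)·0.975 = 0.99336.
This holds for months 1–256. Entering month 257 the balance is €1,368.02; 2.5% of the post-interest balance is now below €35.00, so the flat €35.00 minimum applies from here.
From month 257 a fixed €35.00 at rate r clears €1,368.02 in 72 more payments. Total: 256 + 72 = 328 months.

328 months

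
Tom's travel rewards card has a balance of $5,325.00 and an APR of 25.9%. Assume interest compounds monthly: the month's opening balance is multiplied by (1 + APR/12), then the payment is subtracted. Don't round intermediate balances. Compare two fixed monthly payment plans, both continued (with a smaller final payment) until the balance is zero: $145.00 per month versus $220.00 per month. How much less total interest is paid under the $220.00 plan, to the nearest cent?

$3,068.95

Monthly rate r = 25.9%/12 = 2.15833% = 0.0215833.
At $145.00/mo: n = ⌈−ln(1 − rB₀/P)/ln(1+r)⌉ = 74 payments (last $98.30); total interest = total paid − $5,325.00 = $5,358.30.
At $220.00/mo: 35 payments (last $134.35); total interest $2,289.35.
Interest saved = $5,358.30 − $2,289.35 = $3,068.95.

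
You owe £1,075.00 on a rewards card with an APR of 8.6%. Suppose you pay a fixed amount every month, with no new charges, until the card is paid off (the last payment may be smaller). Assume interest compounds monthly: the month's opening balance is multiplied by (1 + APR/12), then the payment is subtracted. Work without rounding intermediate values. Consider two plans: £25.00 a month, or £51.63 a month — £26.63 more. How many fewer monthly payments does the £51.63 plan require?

Monthly rate r = 8.6%/12 = 0.716667% = 0.00716667.
At £25.00/mo: n = ⌈−ln(1 − rB₀/P)/ln(1+r)⌉ = 52 payments (last £14.77); total interest = total paid − £1,075.00 = £214.77.
At £51.63/mo: 23 payments (last £32.55); total interest £93.41.
Payments saved = 52 − 23 = 29.

29 fewer payments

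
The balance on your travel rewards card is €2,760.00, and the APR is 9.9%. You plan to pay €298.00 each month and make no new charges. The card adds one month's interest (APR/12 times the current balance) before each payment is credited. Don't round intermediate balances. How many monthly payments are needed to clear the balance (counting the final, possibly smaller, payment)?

Monthly rate r = 9.9%/12 = 0.825% = 0.00825.
Recurrence: B ← B·(1+r) − €298.00.
Month 1: interest €22.77; balance after payment €2,484.77.
Month 2: interest €20.50; balance after payment €2,207.27.
Closed form: n = −ln(1 − rB₀/P)/ln(1+r) = −ln(0.92359)/ln(1.00825) ≈ 9.674, so the balance reaches zero during payment 10.

10 payments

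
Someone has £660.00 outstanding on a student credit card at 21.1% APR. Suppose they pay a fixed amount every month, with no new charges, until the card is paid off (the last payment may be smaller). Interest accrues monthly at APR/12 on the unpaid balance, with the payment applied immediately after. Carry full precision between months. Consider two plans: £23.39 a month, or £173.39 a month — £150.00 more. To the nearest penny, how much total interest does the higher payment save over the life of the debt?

Monthly rate r = 21.1%/12 = 1.75833% = 0.0175833.
At £23.39/mo: n = ⌈−ln(1 − rB₀/P)/ln(1+r)⌉ = 40 payments (last £7.68); total interest = total paid − £660.00 = £259.89.
At £173.39/mo: 4 payments (last £168.98); total interest £29.15.
Interest saved = £259.89 − £29.15 = £230.74.

£230.74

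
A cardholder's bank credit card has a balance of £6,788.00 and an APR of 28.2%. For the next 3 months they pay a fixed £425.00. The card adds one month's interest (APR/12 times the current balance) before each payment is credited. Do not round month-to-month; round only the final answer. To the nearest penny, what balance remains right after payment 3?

Monthly rate r = 28.2%/12 = 2.35% = 0.0235.
Each month: B ← B·(1+r) − £425.00.
Month 1: interest £159.52; balance after payment £6,522.52.
Month 2: interest £153.28; balance after payment £6,250.80.
Month 3: interest £146.89; balance after payment £5,972.69.

£5,972.69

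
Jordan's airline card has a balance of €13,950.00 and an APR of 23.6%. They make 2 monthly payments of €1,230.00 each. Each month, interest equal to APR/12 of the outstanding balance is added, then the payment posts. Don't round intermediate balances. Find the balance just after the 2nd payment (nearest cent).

Monthly rate r = 23.6%/12 = 1.96667% = 0.0196667.
Each month: B ← B·(1+r) − €1,230.00.
Month 1: interest €274.35; balance after payment €12,994.35.
Month 2: interest €255.56; balance after payment €12,019.91.

€12,019.91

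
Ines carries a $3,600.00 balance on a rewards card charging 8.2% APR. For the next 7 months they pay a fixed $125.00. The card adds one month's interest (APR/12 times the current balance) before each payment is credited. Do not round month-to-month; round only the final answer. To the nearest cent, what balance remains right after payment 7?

$2,882.63

Monthly rate r = 8.2%/12 = 0.683333% = 0.00683333.
Each month: B ← B·(1+r) − $125.00.
Month 1: interest $24.60; balance after payment $3,499.60.
Month 2: interest $23.91; balance after payment $3,398.51.
Month 3: interest $23.22; balance after payment $3,296.74.
Month 4: interest $22.53; balance after payment $3,194.26.
Month 5: interest $21.83; balance after payment $3,091.09.
Month 6: interest $21.12; balance after payment $2,987.21.
Month 7: interest $20.41; balance after payment $2,882.63.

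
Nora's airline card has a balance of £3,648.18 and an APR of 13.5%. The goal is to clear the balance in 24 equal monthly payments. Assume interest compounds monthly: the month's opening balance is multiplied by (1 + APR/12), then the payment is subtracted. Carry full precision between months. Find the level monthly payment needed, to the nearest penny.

Monthly rate r = 13.5%/12 = 1.125% = 0.01125.
Level-payment amortization: P = B₀·r / (1 − (1+r)^(−n)) = 3648.18·0.01125 / (1 − 1.01125^(−24)).
Denominator 1 − (1+r)^(−24) = 0.235468878.
P = 41.042 / 0.235468878 ≈ 174.30.

£174.30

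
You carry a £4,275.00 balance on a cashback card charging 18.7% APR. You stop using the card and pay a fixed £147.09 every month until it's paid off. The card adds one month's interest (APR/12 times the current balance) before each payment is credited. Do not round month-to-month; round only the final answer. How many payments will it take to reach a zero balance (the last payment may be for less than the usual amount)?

40 months

Monthly rate r = 18.7%/12 = 1.55833% = 0.0155833.
Recurrence: B ← B·(1+r) − £147.09.
Month 1: interest £66.62; balance after payment £4,194.53.
Month 2: interest £65.36; balance after payment £4,112.80.
Closed form: n = −ln(1 − rB₀/P)/ln(1+r) = −ln(0.54709)/ln(1.01558) ≈ 39.005, so the balance reaches zero during payment 40.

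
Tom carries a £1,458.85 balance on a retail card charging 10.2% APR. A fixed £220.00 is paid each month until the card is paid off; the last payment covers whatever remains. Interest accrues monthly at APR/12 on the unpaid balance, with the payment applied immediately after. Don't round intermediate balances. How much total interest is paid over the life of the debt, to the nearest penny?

Monthly rate r = 10.2%/12 = 0.85% = 0.0085.
Payoff takes n = ⌈−ln(1 − rB₀/P)/ln(1+r)⌉ = ⌈6.854⌉ = 7 payments; the last is £188.07.
Total paid = 6·£220.00 + £188.07 = £1,508.07.
Total interest = total paid − principal = £1,508.07 − £1,458.85 = £49.22.

£49.22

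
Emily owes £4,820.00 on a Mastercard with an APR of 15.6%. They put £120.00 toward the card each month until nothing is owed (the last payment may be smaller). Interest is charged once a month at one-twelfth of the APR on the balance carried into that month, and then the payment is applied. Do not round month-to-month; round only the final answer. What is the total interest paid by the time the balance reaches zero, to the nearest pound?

£2,041

Monthly rate r = 15.6%/12 = 1.3% = 0.013.
Payoff takes n = ⌈−ln(1 − rB₀/P)/ln(1+r)⌉ = ⌈57.176⌉ = 58 payments; the last is £21.19.
Total paid = 57·£120.00 + £21.19 = £6,861.19.
Total interest = total paid − principal = £6,861.19 − £4,820.00 = £2,041.19.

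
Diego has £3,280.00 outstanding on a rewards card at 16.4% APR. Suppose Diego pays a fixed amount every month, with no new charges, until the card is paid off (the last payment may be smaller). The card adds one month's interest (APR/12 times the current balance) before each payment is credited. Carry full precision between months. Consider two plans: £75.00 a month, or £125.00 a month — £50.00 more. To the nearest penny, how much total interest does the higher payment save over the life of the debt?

£940.95

Monthly rate r = 16.4%/12 = 1.36667% = 0.0136667.
At £75.00/mo: n = ⌈−ln(1 − rB₀/P)/ln(1+r)⌉ = 68 payments (last £5.91); total interest = total paid − £3,280.00 = £1,750.91.
At £125.00/mo: 33 payments (last £89.96); total interest £809.96.
Interest saved = £1,750.91 − £809.96 = £940.95.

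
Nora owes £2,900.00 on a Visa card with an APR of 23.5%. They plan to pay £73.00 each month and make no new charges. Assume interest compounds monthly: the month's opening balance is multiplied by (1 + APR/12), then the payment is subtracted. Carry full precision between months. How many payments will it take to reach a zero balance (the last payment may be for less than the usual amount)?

78 payments

Monthly rate r = 23.5%/12 = 1.95833% = 0.0195833.
Recurrence: B ← B·(1+r) − £73.00.
Month 1: interest £56.79; balance after payment £2,883.79.
Month 2: interest £56.47; balance after payment £2,867.27.
Closed form: n = −ln(1 − rB₀/P)/ln(1+r) = −ln(0.22203)/ln(1.01958) ≈ 77.598, so the balance reaches zero during payment 78.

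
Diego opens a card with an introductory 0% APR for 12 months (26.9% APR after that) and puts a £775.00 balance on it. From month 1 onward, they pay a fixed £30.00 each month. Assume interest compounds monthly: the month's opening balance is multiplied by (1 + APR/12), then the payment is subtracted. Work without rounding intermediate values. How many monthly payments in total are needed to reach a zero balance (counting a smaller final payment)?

29 payments

Promo months 1–12 at r₀ = 0%/12 = 0; months 13+ at r₁ = 26.9%/12 = 0.0224167.
After month 12 (no interest yet): B = £775.00 − 12·£30.00 = £415.00.
Then at r₁ with £30.00/mo: n₂ = −ln(1 − r₁·B/P)/ln(1+r₁) ≈ 16.74 → 17 more payments.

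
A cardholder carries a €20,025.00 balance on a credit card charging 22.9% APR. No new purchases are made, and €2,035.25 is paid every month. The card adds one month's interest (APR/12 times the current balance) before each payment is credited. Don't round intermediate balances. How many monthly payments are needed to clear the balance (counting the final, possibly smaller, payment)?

12 months

Monthly rate r = 22.9%/12 = 1.90833% = 0.0190833.
Recurrence: B ← B·(1+r) − €2,035.25.
Month 1: interest €382.14; balance after payment €18,371.89.
Month 2: interest €350.60; balance after payment €16,687.24.
Closed form: n = −ln(1 − rB₀/P)/ln(1+r) = −ln(0.81224)/ln(1.01908) ≈ 11.001, so the balance reaches zero during payment 12.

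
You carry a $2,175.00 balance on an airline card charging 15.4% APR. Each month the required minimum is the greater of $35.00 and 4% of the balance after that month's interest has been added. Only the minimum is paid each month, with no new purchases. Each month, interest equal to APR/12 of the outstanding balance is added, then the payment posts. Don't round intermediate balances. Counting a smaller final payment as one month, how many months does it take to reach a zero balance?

63 months

Monthly rate r = 15.4%/12 = 1.28333% = 0.0128333.
While 4% of the post-interest balance exceeds $35.00, each month B ← (B·(1+r))·(1 − 0.04), i.e. B shrinks by the factor (1+r)·0.96 = 0.97232.
This holds for months 1–33. Entering month 34 the balance is $861.32; 4% of the post-interest balance is now below $35.00, so the flat $35.00 minimum applies from here.
From month 34 a fixed $35.00 at rate r clears $861.32 in 30 more payments. Total: 33 + 30 = 63 months.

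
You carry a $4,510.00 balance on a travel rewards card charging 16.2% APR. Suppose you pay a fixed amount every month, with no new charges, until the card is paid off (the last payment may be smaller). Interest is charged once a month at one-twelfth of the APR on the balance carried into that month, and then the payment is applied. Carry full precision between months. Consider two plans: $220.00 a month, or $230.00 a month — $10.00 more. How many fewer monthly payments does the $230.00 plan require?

Monthly rate r = 16.2%/12 = 1.35% = 0.0135.
At $220.00/mo: n = ⌈−ln(1 − rB₀/P)/ln(1+r)⌉ = 25 payments (last $35.77); total interest = total paid − $4,510.00 = $805.77.
At $230.00/mo: 23 payments (last $214.28); total interest $764.28.
Payments saved = 25 − 23 = 2.

2 fewer payments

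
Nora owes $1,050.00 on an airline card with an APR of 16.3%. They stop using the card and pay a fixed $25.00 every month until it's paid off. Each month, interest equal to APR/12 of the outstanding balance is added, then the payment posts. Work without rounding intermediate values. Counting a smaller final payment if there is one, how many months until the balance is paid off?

63 payments

Monthly rate r = 16.3%/12 = 1.35833% = 0.0135833.
Recurrence: B ← B·(1+r) − $25.00.
Month 1: interest $14.26; balance after payment $1,039.26.
Month 2: interest $14.12; balance after payment $1,028.38.
Closed form: n = −ln(1 − rB₀/P)/ln(1+r) = −ln(0.4295)/ln(1.01358) ≈ 62.640, so the balance reaches zero during payment 63.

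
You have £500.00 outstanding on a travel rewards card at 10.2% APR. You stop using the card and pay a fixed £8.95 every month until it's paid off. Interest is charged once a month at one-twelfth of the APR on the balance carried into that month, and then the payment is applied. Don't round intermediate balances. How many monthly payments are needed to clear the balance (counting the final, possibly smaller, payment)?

Monthly rate r = 10.2%/12 = 0.85% = 0.0085.
Recurrence: B ← B·(1+r) − £8.95.
Month 1: interest £4.25; balance after payment £495.30.
Month 2: interest £4.21; balance after payment £490.56.
Closed form: n = −ln(1 − rB₀/P)/ln(1+r) = −ln(0.52514)/ln(1.0085) ≈ 76.097, so the balance reaches zero during payment 77.

77 payments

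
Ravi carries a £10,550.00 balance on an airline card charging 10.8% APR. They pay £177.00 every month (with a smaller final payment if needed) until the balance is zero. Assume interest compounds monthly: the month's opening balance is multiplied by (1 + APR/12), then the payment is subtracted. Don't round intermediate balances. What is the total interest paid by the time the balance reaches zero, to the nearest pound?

£4,638

Monthly rate r = 10.8%/12 = 0.9% = 0.009.
Payoff takes n = ⌈−ln(1 − rB₀/P)/ln(1+r)⌉ = ⌈85.808⌉ = 86 payments; the last is £143.21.
Total paid = 85·£177.00 + £143.21 = £15,188.21.
Total interest = total paid − principal = £15,188.21 − £10,550.00 = £4,638.21.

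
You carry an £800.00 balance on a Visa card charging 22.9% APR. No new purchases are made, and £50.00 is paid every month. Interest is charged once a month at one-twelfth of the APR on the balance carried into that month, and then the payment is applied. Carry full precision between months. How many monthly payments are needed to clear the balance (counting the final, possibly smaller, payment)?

Monthly rate r = 22.9%/12 = 1.90833% = 0.0190833.
Recurrence: B ← B·(1+r) − £50.00.
Month 1: interest £15.27; balance after payment £765.27.
Month 2: interest £14.60; balance after payment £729.87.
Closed form: n = −ln(1 − rB₀/P)/ln(1+r) = −ln(0.69467)/ln(1.01908) ≈ 19.273, so the balance reaches zero during payment 20.

20 months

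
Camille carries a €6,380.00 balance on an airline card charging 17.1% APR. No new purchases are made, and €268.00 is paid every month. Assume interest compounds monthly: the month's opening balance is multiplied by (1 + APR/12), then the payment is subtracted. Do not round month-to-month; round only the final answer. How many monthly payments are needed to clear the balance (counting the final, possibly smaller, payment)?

Monthly rate r = 17.1%/12 = 1.425% = 0.01425.
Recurrence: B ← B·(1+r) − €268.00.
Month 1: interest €90.92; balance after payment €6,202.91.
Month 2: interest €88.39; balance after payment €6,023.31.
Closed form: n = −ln(1 − rB₀/P)/ln(1+r) = −ln(0.66076)/ln(1.01425) ≈ 29.284, so the balance reaches zero during payment 30.

30 payments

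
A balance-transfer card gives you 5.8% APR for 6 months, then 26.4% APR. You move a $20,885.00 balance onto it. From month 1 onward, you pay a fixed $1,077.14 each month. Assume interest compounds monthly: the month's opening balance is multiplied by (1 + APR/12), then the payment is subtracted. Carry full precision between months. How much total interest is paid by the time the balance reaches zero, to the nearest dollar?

Promo months 1–6 at r₀ = 5.8%/12 = 0.00483333; months 7+ at r₁ = 26.4%/12 = 0.022.
After month 6: iterate B ← B·(1+r₀) − $1,077.14 for 6 months → $14,956.59.
Then at r₁ with $1,077.14/mo: n₂ = −ln(1 − r₁·B/P)/ln(1+r₁) ≈ 16.75 → 17 more payments.
Total paid = 22·$1,077.14 + $811.51 = $24,508.59; interest = $24,508.59 − $20,885.00 = $3,623.59.

$3,624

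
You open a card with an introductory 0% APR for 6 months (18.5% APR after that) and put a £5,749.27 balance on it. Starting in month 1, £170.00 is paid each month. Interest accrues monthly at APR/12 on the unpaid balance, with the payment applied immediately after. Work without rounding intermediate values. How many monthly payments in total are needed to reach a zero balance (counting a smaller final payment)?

Promo months 1–6 at r₀ = 0%/12 = 0; months 7+ at r₁ = 18.5%/12 = 0.0154167.
After month 6 (no interest yet): B = £5,749.27 − 6·£170.00 = £4,729.27.
Then at r₁ with £170.00/mo: n₂ = −ln(1 − r₁·B/P)/ln(1+r₁) ≈ 36.61 → 37 more payments.

43 months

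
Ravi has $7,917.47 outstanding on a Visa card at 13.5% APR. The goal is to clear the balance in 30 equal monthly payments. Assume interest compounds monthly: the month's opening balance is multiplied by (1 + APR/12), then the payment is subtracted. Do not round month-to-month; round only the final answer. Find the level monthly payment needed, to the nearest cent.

Monthly rate r = 13.5%/12 = 1.125% = 0.01125.
Level-payment amortization: P = B₀·r / (1 − (1+r)^(−n)) = 7917.47·0.01125 / (1 − 1.01125^(−30)).
Denominator 1 − (1+r)^(−30) = 0.285102199.
P = 89.0715 / 0.285102199 ≈ 312.42.

$312.42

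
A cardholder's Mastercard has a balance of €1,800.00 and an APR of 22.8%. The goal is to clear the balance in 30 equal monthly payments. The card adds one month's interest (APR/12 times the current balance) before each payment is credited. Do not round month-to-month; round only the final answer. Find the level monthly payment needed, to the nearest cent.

Monthly rate r = 22.8%/12 = 1.9% = 0.019.
Level-payment amortization: P = B₀·r / (1 − (1+r)^(−n)) = 1800.00·0.019 / (1 − 1.019^(−30)).
Denominator 1 − (1+r)^(−30) = 0.431442386.
P = 34.2 / 0.431442386 ≈ 79.27.

€79.27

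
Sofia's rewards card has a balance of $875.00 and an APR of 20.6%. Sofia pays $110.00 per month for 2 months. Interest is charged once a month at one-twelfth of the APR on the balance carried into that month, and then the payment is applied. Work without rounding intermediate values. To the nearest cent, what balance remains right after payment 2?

Monthly rate r = 20.6%/12 = 1.71667% = 0.0171667.
Each month: B ← B·(1+r) − $110.00.
Month 1: interest $15.02; balance after payment $780.02.
Month 2: interest $13.39; balance after payment $683.41.

$683.41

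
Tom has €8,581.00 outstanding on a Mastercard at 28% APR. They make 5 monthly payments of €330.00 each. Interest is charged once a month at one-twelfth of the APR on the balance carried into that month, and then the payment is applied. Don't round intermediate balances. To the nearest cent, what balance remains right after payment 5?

€7,901.12

Monthly rate r = 28%/12 = 2.33333% = 0.0233333.
Each month: B ← B·(1+r) − €330.00.
Month 1: interest €200.22; balance after payment €8,451.22.
Month 2: interest €197.20; balance after payment €8,318.42.
Month 3: interest €194.10; balance after payment €8,182.51.
Month 4: interest €190.93; balance after payment €8,043.44.
Month 5: interest €187.68; balance after payment €7,901.12.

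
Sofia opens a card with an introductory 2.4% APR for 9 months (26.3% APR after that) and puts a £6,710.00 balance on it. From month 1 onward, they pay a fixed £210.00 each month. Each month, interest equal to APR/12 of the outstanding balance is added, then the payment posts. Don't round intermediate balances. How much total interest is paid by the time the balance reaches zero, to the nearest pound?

Promo months 1–9 at r₀ = 2.4%/12 = 0.002; months 10+ at r₁ = 26.3%/12 = 0.0219167.
After month 9: iterate B ← B·(1+r₀) − £210.00 for 9 months → £4,926.56.
Then at r₁ with £210.00/mo: n₂ = −ln(1 − r₁·B/P)/ln(1+r₁) ≈ 33.30 → 34 more payments.
Total paid = 42·£210.00 + £62.85 = £8,882.85; interest = £8,882.85 − £6,710.00 = £2,172.85.

£2,173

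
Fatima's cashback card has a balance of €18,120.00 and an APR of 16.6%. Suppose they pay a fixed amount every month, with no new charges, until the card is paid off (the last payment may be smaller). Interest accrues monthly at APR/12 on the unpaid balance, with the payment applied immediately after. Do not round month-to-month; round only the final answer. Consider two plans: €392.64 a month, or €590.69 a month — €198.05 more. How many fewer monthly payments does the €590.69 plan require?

34 fewer payments

Monthly rate r = 16.6%/12 = 1.38333% = 0.0138333.
At €392.64/mo: n = ⌈−ln(1 − rB₀/P)/ln(1+r)⌉ = 75 payments (last €16.00); total interest = total paid − €18,120.00 = €10,951.36.
At €590.69/mo: 41 payments (last €117.44); total interest €5,625.04.
Payments saved = 75 − 41 = 34.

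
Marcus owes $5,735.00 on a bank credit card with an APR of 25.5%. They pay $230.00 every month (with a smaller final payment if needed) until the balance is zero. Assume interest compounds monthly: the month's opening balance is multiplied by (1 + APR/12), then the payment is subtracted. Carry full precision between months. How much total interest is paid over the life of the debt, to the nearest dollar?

$2,521

Monthly rate r = 25.5%/12 = 2.125% = 0.02125.
Payoff takes n = ⌈−ln(1 − rB₀/P)/ln(1+r)⌉ = ⌈35.893⌉ = 36 payments; the last is $205.60.
Total paid = 35·$230.00 + $205.60 = $8,255.60.
Total interest = total paid − principal = $8,255.60 − $5,735.00 = $2,520.60.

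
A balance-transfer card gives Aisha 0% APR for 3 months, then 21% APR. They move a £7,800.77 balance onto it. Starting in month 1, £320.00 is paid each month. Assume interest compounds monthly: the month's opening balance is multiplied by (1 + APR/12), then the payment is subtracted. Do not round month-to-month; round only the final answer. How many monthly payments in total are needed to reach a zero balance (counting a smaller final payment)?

31 payments

Promo months 1–3 at r₀ = 0%/12 = 0; months 4+ at r₁ = 21%/12 = 0.0175.
After month 3 (no interest yet): B = £7,800.77 − 3·£320.00 = £6,840.77.
Then at r₁ with £320.00/mo: n₂ = −ln(1 − r₁·B/P)/ln(1+r₁) ≈ 27.01 → 28 more payments.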